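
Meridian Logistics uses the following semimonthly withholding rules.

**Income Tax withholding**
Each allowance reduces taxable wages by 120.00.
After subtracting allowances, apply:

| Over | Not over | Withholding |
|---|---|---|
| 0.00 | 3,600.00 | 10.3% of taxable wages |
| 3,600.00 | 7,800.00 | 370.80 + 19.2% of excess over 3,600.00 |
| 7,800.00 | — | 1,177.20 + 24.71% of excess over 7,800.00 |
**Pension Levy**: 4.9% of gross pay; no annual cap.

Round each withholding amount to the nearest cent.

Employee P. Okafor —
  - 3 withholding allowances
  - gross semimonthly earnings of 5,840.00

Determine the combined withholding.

Income Tax: taxable = 5,840.00 − 3×120.00 = 5,480.00
  370.80 + 19.2% × (5,480.00 − 3,600.00) = 370.80 + 19.2% × 1,880.00 = 731.76
Pension Levy: 4.9% × 5,840.00 = 286.16
Total: 731.76 + 286.16 = 1,017.92

1,017.92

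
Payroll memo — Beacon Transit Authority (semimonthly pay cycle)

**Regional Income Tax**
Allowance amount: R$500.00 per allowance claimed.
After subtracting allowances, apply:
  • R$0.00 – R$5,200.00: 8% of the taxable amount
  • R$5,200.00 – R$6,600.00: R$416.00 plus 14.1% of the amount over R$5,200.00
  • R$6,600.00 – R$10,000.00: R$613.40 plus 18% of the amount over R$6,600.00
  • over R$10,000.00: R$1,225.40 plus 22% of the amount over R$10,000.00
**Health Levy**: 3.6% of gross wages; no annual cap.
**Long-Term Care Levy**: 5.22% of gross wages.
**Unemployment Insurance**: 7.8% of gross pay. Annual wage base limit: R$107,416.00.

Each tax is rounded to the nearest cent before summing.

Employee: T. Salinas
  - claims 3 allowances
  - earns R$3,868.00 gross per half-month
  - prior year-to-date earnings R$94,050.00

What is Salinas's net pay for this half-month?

Regional Income Tax: taxable = R$3,868.00 − 3×R$500.00 = R$2,368.00
  8% × R$2,368.00 = R$189.44
Health Levy: 3.6% × R$3,868.00 = R$139.25
Long-Term Care Levy: 5.22% × R$3,868.00 = R$201.91
Unemployment Insurance: 7.8% × R$3,868.00 = R$301.70
Total withheld: R$189.44 + R$139.25 + R$201.91 + R$301.70 = R$832.30
Net pay: R$3,868.00 − R$832.30 = R$3,035.70

R$3,035.70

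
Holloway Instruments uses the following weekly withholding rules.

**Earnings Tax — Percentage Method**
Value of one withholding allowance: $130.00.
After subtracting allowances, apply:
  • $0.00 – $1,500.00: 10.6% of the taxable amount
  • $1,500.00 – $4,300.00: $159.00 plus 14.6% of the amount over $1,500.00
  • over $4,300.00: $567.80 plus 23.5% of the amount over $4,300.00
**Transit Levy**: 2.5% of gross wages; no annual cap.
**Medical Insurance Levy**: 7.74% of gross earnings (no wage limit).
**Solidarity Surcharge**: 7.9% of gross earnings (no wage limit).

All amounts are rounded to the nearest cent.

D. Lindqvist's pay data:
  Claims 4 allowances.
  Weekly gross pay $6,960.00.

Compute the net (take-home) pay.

$4,626.76

Earnings Tax: taxable = $6,960.00 − 4×$130.00 = $6,440.00
  $567.80 + 23.5% × ($6,440.00 − $4,300.00) = $567.80 + 23.5% × $2,140.00 = $1,070.70
Transit Levy: 2.5% × $6,960.00 = $174.00
Medical Insurance Levy: 7.74% × $6,960.00 = $538.70
Solidarity Surcharge: 7.9% × $6,960.00 = $549.84
Total withheld: $1,070.70 + $174.00 + $538.70 + $549.84 = $2,333.24
Net pay: $6,960.00 − $2,333.24 = $4,626.76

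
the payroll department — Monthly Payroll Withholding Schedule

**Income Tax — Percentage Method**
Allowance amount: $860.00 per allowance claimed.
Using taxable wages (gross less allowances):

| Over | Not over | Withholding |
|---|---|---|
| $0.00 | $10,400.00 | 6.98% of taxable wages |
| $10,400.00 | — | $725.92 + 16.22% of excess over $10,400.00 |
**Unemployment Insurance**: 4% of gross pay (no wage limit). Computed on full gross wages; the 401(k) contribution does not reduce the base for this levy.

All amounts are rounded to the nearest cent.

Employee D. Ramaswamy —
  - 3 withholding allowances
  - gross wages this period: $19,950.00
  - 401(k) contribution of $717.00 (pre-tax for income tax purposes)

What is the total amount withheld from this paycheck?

$2,538.16

Income Tax: taxable = $19,950.00 − $717.00 − 3×$860.00 = $16,653.00
  $725.92 + 16.22% × ($16,653.00 − $10,400.00) = $725.92 + 16.22% × $6,253.00 = $1,740.16
Unemployment Insurance: 4% × $19,950.00 = $798.00
Total: $1,740.16 + $798.00 = $2,538.16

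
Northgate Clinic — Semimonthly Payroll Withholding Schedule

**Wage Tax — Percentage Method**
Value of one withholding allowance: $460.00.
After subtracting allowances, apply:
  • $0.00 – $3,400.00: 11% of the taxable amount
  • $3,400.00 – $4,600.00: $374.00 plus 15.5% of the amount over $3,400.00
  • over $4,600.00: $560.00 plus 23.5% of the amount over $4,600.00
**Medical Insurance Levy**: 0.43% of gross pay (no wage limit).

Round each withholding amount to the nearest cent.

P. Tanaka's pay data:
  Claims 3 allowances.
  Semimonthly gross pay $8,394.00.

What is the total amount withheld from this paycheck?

Wage Tax: taxable = $8,394.00 − 3×$460.00 = $7,014.00
  $560.00 + 23.5% × ($7,014.00 − $4,600.00) = $560.00 + 23.5% × $2,414.00 = $1,127.29
Medical Insurance Levy: 0.43% × $8,394.00 = $36.09
Total: $1,127.29 + $36.09 = $1,163.38

$1,163.38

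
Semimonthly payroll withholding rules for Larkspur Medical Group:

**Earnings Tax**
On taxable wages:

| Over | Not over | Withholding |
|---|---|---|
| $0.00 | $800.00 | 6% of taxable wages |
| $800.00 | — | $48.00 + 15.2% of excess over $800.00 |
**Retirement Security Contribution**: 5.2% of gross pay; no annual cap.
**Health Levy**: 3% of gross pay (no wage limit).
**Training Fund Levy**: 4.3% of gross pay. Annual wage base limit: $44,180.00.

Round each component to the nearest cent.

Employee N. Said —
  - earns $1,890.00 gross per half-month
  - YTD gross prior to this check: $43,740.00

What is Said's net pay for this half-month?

Earnings Tax: taxable = $1,890.00
  $48.00 + 15.2% × ($1,890.00 − $800.00) = $48.00 + 15.2% × $1,090.00 = $213.68
Retirement Security Contribution: 5.2% × $1,890.00 = $98.28
Health Levy: 3% × $1,890.00 = $56.70
Training Fund Levy: cap $44,180.00 − YTD $43,740.00 = $440.00 subject; 4.3% × $440.00 = $18.92
Total withheld: $213.68 + $98.28 + $56.70 + $18.92 = $387.58
Net pay: $1,890.00 − $387.58 = $1,502.42

$1,502.42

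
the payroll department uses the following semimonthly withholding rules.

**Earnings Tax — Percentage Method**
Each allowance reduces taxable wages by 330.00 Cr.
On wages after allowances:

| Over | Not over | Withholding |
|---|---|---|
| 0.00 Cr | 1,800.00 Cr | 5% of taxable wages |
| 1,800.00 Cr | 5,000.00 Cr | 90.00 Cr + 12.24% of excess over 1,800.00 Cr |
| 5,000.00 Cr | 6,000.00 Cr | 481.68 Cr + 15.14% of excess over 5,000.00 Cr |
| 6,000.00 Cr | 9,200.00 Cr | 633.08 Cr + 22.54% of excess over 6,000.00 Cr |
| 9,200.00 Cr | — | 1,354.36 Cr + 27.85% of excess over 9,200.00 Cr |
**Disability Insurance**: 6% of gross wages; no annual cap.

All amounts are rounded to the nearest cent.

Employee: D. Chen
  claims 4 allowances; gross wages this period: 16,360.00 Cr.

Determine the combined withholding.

3,962.40 Cr

Earnings Tax: taxable = 16,360.00 Cr − 4×330.00 Cr = 15,040.00 Cr
  1,354.36 Cr + 27.85% × (15,040.00 Cr − 9,200.00 Cr) = 1,354.36 Cr + 27.85% × 5,840.00 Cr = 2,980.80 Cr
Disability Insurance: 6% × 16,360.00 Cr = 981.60 Cr
Total: 2,980.80 Cr + 981.60 Cr = 3,962.40 Cr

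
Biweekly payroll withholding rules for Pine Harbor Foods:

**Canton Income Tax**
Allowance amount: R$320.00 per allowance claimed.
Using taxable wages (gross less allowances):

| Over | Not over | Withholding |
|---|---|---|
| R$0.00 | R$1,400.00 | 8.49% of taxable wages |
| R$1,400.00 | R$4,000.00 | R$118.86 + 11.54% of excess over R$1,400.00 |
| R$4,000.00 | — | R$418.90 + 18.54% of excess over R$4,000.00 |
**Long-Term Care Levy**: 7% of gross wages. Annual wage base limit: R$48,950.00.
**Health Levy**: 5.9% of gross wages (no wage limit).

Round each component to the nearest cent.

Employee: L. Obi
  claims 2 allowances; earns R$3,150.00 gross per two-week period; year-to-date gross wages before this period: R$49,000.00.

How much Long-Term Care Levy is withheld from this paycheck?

Long-Term Care Levy: YTD R$49,000.00 ≥ cap R$48,950.00 → R$0.00

R$0.00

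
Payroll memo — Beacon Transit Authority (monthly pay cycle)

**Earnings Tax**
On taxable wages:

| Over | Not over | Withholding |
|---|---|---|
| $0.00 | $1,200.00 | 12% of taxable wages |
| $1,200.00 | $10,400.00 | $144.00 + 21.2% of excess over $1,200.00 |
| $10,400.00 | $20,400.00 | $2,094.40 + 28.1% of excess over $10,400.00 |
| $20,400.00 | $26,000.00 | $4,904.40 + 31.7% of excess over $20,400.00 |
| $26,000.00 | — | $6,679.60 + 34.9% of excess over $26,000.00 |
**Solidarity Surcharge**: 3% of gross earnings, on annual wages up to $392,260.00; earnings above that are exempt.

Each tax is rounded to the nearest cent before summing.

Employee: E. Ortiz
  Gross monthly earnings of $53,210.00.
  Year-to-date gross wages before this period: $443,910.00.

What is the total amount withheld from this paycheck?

Earnings Tax: taxable = $53,210.00
  $6,679.60 + 34.9% × ($53,210.00 − $26,000.00) = $6,679.60 + 34.9% × $27,210.00 = $16,175.89
Solidarity Surcharge: YTD $443,910.00 ≥ cap $392,260.00 → $0.00
Total: $16,175.89 + $0.00 = $16,175.89

$16,175.89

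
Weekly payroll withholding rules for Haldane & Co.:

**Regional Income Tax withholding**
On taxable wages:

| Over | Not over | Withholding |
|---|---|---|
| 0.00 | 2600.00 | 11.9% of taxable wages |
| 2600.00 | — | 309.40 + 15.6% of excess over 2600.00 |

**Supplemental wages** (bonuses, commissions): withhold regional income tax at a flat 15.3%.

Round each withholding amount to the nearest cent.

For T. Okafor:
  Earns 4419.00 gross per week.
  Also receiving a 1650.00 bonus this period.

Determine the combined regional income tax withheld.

845.61

Regional Income Tax: taxable = 4419.00
  309.40 + 15.6% × (4419.00 − 2600.00) = 309.40 + 15.6% × 1819.00 = 593.16
Supplemental (15.3% flat on bonus): 15.3% × 1650.00 = 252.45
Total regional income tax: 593.16 + 252.45 = 845.61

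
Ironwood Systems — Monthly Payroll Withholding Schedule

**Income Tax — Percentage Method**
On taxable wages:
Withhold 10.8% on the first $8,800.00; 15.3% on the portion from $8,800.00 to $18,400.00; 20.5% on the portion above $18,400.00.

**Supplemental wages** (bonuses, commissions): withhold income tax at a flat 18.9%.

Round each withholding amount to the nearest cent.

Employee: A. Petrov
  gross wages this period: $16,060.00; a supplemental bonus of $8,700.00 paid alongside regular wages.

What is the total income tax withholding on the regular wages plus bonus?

Income Tax: taxable = $16,060.00
  $950.40 + 15.3% × ($16,060.00 − $8,800.00) = $950.40 + 15.3% × $7,260.00 = $2,061.18
Supplemental (18.9% flat on bonus): 18.9% × $8,700.00 = $1,644.30
Total income tax: $2,061.18 + $1,644.30 = $3,705.48

$3,705.48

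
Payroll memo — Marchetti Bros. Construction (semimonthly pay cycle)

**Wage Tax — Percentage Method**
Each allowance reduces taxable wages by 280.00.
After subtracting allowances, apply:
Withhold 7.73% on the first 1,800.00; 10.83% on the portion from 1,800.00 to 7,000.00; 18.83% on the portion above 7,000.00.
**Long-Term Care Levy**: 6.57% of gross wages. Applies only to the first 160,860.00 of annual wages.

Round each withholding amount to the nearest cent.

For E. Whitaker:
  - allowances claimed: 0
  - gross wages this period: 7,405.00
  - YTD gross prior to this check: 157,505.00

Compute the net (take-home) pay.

6,406.02

Wage Tax: taxable = 7,405.00
  702.30 + 18.83% × (7,405.00 − 7,000.00) = 702.30 + 18.83% × 405.00 = 778.56
Long-Term Care Levy: cap 160,860.00 − YTD 157,505.00 = 3,355.00 subject; 6.57% × 3,355.00 = 220.42
Total withheld: 778.56 + 220.42 = 998.98
Net pay: 7,405.00 − 998.98 = 6,406.02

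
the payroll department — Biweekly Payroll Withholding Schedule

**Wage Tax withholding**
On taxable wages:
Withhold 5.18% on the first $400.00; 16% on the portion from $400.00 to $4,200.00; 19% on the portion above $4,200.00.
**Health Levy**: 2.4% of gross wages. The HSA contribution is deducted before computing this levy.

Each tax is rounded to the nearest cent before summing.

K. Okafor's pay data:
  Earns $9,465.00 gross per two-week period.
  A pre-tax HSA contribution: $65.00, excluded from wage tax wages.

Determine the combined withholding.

Wage Tax: taxable = $9,465.00 − $65.00 = $9,400.00
  $628.72 + 19% × ($9,400.00 − $4,200.00) = $628.72 + 19% × $5,200.00 = $1,616.72
Health Levy: 2.4% × $9,400.00 = $225.60
Total: $1,616.72 + $225.60 = $1,842.32

$1,842.32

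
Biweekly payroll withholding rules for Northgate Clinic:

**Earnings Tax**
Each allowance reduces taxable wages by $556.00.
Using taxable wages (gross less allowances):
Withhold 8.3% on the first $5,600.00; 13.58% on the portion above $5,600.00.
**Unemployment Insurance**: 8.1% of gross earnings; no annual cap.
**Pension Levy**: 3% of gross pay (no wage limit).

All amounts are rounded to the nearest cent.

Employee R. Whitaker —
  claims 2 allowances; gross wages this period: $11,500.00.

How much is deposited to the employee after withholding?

$9,108.49

Earnings Tax: taxable = $11,500.00 − 2×$556.00 = $10,388.00
  $464.80 + 13.58% × ($10,388.00 − $5,600.00) = $464.80 + 13.58% × $4,788.00 = $1,115.01
Unemployment Insurance: 8.1% × $11,500.00 = $931.50
Pension Levy: 3% × $11,500.00 = $345.00
Total withheld: $1,115.01 + $931.50 + $345.00 = $2,391.51
Net pay: $11,500.00 − $2,391.51 = $9,108.49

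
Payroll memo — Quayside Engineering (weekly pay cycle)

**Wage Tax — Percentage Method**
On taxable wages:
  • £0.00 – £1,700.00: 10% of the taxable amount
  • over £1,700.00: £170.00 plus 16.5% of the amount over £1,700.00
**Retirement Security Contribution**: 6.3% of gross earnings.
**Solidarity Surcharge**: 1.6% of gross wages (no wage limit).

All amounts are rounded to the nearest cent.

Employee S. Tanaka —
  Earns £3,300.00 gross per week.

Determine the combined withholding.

£694.70

Wage Tax: taxable = £3,300.00
  £170.00 + 16.5% × (£3,300.00 − £1,700.00) = £170.00 + 16.5% × £1,600.00 = £434.00
Retirement Security Contribution: 6.3% × £3,300.00 = £207.90
Solidarity Surcharge: 1.6% × £3,300.00 = £52.80
Total: £434.00 + £207.90 + £52.80 = £694.70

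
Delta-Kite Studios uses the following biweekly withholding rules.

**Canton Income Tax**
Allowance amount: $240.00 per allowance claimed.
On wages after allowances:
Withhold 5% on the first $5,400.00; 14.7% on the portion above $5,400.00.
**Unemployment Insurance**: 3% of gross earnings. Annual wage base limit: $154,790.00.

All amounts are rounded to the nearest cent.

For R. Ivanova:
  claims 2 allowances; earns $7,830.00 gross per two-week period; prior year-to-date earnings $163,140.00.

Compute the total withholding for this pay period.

$556.65

Canton Income Tax: taxable = $7,830.00 − 2×$240.00 = $7,350.00
  $270.00 + 14.7% × ($7,350.00 − $5,400.00) = $270.00 + 14.7% × $1,950.00 = $556.65
Unemployment Insurance: YTD $163,140.00 ≥ cap $154,790.00 → $0.00
Total: $556.65 + $0.00 = $556.65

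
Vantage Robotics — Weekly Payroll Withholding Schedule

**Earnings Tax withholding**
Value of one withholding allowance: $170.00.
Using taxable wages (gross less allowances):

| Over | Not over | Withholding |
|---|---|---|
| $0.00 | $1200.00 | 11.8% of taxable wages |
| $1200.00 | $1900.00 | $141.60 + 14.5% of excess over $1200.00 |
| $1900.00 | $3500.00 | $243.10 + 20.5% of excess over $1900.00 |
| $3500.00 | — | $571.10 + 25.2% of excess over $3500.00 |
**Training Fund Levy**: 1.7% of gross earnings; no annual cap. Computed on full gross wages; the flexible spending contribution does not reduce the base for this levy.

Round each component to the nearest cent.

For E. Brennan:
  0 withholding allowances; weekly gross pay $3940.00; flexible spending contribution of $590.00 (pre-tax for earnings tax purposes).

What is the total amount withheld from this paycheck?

$607.33

Earnings Tax: taxable = $3940.00 − $590.00 = $3350.00
  $243.10 + 20.5% × ($3350.00 − $1900.00) = $243.10 + 20.5% × $1450.00 = $540.35
Training Fund Levy: 1.7% × $3940.00 = $66.98
Total: $540.35 + $66.98 = $607.33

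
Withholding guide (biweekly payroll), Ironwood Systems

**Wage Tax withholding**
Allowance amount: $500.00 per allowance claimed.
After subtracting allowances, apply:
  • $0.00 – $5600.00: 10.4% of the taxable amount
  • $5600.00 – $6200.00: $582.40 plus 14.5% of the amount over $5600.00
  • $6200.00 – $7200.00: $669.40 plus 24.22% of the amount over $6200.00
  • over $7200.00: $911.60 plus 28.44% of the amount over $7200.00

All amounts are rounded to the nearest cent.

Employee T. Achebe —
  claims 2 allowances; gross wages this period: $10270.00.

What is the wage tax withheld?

Wage Tax: taxable = $10270.00 − 2×$500.00 = $9270.00
  $911.60 + 28.44% × ($9270.00 − $7200.00) = $911.60 + 28.44% × $2070.00 = $1500.31

$1500.31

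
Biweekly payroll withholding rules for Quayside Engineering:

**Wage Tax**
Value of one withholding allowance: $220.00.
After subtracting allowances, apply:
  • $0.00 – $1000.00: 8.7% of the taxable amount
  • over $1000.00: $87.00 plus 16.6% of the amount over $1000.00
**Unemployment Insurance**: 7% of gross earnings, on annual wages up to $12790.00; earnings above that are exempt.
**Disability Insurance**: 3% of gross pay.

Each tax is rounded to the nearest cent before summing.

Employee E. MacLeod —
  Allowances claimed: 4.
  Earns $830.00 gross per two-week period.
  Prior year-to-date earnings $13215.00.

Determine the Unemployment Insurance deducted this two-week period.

$0.00

Unemployment Insurance: YTD $13215.00 ≥ cap $12790.00 → $0.00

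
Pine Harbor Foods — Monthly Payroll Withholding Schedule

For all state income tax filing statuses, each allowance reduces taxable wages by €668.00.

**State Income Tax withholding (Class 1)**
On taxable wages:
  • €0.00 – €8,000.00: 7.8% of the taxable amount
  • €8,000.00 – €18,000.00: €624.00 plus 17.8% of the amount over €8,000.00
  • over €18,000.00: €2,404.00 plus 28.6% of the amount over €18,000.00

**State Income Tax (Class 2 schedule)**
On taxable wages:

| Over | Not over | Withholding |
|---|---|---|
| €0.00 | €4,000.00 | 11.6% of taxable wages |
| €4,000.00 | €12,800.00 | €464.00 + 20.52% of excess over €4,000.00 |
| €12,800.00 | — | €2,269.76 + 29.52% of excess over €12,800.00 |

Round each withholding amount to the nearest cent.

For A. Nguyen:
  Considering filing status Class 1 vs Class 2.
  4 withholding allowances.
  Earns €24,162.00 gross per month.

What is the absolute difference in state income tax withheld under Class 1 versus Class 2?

€1,432.91

State Income Tax (Class 1): taxable = €24,162.00 − 4×€668.00 = €21,490.00
  €2,404.00 + 28.6% × (€21,490.00 − €18,000.00) = €2,404.00 + 28.6% × €3,490.00 = €3,402.14
State Income Tax (Class 2): taxable = €24,162.00 − 4×€668.00 = €21,490.00
  €2,269.76 + 29.52% × (€21,490.00 − €12,800.00) = €2,269.76 + 29.52% × €8,690.00 = €4,835.05
Difference: |€3,402.14 − €4,835.05| = €1,432.91 (higher under Class 2)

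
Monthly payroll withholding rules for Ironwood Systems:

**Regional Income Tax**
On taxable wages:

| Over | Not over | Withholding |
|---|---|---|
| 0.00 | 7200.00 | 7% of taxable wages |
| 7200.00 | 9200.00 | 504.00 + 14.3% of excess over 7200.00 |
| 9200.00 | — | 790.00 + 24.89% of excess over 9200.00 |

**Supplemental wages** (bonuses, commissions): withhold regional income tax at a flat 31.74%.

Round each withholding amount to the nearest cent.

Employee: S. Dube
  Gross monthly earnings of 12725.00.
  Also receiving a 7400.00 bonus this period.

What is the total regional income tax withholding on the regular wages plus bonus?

4016.13

Regional Income Tax: taxable = 12725.00
  790.00 + 24.89% × (12725.00 − 9200.00) = 790.00 + 24.89% × 3525.00 = 1667.37
Supplemental (31.74% flat on bonus): 31.74% × 7400.00 = 2348.76
Total regional income tax: 1667.37 + 2348.76 = 4016.13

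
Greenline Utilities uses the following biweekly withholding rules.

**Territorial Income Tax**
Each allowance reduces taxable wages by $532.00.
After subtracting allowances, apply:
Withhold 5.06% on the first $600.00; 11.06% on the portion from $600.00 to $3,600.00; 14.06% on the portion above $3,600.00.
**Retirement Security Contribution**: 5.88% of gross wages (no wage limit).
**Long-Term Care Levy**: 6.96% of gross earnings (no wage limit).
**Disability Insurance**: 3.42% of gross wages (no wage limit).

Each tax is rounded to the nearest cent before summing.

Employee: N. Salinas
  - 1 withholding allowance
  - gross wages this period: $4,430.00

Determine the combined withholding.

$1,124.38

Territorial Income Tax: taxable = $4,430.00 − 1×$532.00 = $3,898.00
  $362.16 + 14.06% × ($3,898.00 − $3,600.00) = $362.16 + 14.06% × $298.00 = $404.06
Retirement Security Contribution: 5.88% × $4,430.00 = $260.48
Long-Term Care Levy: 6.96% × $4,430.00 = $308.33
Disability Insurance: 3.42% × $4,430.00 = $151.51
Total: $404.06 + $260.48 + $308.33 + $151.51 = $1,124.38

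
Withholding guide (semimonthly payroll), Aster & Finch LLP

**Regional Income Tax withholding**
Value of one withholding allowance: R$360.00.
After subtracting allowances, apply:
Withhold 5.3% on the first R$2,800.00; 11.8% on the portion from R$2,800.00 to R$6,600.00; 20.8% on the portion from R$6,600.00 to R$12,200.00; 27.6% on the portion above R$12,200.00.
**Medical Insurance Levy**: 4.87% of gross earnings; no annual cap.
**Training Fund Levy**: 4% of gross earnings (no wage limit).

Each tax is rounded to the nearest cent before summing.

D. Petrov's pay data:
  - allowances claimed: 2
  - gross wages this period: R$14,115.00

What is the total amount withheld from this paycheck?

R$3,343.42

Regional Income Tax: taxable = R$14,115.00 − 2×R$360.00 = R$13,395.00
  R$1,761.60 + 27.6% × (R$13,395.00 − R$12,200.00) = R$1,761.60 + 27.6% × R$1,195.00 = R$2,091.42
Medical Insurance Levy: 4.87% × R$14,115.00 = R$687.40
Training Fund Levy: 4% × R$14,115.00 = R$564.60
Total: R$2,091.42 + R$687.40 + R$564.60 = R$3,343.42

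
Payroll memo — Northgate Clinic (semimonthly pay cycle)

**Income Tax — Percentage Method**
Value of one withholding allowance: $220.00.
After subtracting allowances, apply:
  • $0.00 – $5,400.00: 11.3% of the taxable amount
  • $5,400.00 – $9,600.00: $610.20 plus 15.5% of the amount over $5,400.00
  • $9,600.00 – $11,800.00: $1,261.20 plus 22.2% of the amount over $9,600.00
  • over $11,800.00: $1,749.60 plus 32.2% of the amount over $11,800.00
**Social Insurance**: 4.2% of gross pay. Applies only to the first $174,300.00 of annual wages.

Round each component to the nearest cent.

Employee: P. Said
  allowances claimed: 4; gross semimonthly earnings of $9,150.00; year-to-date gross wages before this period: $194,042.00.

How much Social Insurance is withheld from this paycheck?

$0.00

Social Insurance: YTD $194,042.00 ≥ cap $174,300.00 → $0.00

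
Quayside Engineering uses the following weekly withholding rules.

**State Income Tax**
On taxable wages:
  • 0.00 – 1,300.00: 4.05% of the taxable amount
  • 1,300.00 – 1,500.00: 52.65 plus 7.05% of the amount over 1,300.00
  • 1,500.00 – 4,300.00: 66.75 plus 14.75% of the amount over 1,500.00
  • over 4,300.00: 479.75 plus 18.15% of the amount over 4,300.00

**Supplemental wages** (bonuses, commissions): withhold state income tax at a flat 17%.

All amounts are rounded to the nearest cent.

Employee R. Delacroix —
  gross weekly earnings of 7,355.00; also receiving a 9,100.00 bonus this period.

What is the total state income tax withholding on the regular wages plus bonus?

2,581.23

State Income Tax: taxable = 7,355.00
  479.75 + 18.15% × (7,355.00 − 4,300.00) = 479.75 + 18.15% × 3,055.00 = 1,034.23
Supplemental (17% flat on bonus): 17% × 9,100.00 = 1,547.00
Total state income tax: 1,034.23 + 1,547.00 = 2,581.23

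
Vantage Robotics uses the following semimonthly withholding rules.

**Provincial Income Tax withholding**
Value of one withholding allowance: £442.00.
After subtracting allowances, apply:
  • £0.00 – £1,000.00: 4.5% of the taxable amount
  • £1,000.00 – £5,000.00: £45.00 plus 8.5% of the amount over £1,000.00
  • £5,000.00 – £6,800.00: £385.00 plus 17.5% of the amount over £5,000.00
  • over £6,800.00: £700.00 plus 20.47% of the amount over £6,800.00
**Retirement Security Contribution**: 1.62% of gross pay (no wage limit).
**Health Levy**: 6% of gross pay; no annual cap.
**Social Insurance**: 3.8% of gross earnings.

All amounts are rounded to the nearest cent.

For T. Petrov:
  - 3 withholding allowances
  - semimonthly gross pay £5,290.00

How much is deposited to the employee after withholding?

Provincial Income Tax: taxable = £5,290.00 − 3×£442.00 = £3,964.00
  £45.00 + 8.5% × (£3,964.00 − £1,000.00) = £45.00 + 8.5% × £2,964.00 = £296.94
Retirement Security Contribution: 1.62% × £5,290.00 = £85.70
Health Levy: 6% × £5,290.00 = £317.40
Social Insurance: 3.8% × £5,290.00 = £201.02
Total withheld: £296.94 + £85.70 + £317.40 + £201.02 = £901.06
Net pay: £5,290.00 − £901.06 = £4,388.94

£4,388.94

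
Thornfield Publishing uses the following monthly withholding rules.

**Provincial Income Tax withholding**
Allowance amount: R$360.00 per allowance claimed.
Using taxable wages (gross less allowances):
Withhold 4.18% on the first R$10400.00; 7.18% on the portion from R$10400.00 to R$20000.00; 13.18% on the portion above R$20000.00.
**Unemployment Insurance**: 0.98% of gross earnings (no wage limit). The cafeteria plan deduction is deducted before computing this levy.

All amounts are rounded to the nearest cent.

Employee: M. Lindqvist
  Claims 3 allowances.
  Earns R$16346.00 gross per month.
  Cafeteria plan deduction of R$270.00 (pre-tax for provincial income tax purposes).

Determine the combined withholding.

Provincial Income Tax: taxable = R$16346.00 − R$270.00 − 3×R$360.00 = R$14996.00
  R$434.72 + 7.18% × (R$14996.00 − R$10400.00) = R$434.72 + 7.18% × R$4596.00 = R$764.71
Unemployment Insurance: 0.98% × R$16076.00 = R$157.54
Total: R$764.71 + R$157.54 = R$922.25

R$922.25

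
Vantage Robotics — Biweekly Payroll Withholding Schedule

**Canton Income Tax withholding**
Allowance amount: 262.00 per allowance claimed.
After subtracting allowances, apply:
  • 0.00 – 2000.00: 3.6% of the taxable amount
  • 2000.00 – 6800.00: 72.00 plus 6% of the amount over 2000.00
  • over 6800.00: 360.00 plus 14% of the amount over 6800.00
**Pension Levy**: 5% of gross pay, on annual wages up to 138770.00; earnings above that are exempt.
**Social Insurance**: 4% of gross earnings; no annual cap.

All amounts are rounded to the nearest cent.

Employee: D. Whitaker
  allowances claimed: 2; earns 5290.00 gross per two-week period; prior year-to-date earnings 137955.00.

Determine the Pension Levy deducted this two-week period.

Pension Levy: cap 138770.00 − YTD 137955.00 = 815.00 subject; 5% × 815.00 = 40.75

40.75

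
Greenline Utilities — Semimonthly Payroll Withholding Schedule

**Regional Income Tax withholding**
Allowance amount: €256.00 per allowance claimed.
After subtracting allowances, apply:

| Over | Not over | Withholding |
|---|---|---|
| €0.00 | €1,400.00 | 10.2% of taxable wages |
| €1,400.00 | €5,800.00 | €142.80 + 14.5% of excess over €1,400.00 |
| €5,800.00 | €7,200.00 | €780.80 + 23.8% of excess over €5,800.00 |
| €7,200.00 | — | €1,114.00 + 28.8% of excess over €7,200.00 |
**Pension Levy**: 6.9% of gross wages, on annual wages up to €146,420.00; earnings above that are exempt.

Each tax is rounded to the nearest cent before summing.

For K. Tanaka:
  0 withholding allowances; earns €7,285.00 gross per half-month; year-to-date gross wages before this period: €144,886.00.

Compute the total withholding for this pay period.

Regional Income Tax: taxable = €7,285.00
  €1,114.00 + 28.8% × (€7,285.00 − €7,200.00) = €1,114.00 + 28.8% × €85.00 = €1,138.48
Pension Levy: cap €146,420.00 − YTD €144,886.00 = €1,534.00 subject; 6.9% × €1,534.00 = €105.85
Total: €1,138.48 + €105.85 = €1,244.33

€1,244.33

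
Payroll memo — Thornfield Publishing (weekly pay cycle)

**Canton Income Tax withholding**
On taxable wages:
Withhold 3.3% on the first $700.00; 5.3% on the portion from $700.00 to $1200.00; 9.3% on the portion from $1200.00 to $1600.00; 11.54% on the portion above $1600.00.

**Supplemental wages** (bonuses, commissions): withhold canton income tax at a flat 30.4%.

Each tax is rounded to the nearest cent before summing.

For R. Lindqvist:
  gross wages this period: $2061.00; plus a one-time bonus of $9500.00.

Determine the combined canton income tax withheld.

$3028.00

Canton Income Tax: taxable = $2061.00
  $86.80 + 11.54% × ($2061.00 − $1600.00) = $86.80 + 11.54% × $461.00 = $140.00
Supplemental (30.4% flat on bonus): 30.4% × $9500.00 = $2888.00
Total canton income tax: $140.00 + $2888.00 = $3028.00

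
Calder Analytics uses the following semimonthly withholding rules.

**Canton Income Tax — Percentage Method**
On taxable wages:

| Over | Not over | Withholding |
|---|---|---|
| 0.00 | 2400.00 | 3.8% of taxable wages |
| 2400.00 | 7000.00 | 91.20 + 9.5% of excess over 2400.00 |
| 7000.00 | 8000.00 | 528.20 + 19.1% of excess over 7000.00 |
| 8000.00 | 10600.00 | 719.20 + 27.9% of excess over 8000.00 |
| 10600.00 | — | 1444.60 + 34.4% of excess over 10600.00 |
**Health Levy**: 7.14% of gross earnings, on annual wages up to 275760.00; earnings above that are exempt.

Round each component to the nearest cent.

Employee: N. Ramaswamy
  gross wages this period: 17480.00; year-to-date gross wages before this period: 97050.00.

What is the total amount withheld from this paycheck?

Canton Income Tax: taxable = 17480.00
  1444.60 + 34.4% × (17480.00 − 10600.00) = 1444.60 + 34.4% × 6880.00 = 3811.32
Health Levy: 7.14% × 17480.00 = 1248.07
Total: 3811.32 + 1248.07 = 5059.39

5059.39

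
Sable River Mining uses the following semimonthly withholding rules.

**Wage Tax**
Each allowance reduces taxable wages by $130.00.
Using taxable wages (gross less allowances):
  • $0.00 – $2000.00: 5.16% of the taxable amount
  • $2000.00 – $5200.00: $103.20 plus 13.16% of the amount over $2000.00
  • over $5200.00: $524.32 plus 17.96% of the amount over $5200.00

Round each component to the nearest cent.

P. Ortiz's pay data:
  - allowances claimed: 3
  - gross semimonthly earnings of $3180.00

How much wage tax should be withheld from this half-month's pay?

$207.16

Wage Tax: taxable = $3180.00 − 3×$130.00 = $2790.00
  $103.20 + 13.16% × ($2790.00 − $2000.00) = $103.20 + 13.16% × $790.00 = $207.16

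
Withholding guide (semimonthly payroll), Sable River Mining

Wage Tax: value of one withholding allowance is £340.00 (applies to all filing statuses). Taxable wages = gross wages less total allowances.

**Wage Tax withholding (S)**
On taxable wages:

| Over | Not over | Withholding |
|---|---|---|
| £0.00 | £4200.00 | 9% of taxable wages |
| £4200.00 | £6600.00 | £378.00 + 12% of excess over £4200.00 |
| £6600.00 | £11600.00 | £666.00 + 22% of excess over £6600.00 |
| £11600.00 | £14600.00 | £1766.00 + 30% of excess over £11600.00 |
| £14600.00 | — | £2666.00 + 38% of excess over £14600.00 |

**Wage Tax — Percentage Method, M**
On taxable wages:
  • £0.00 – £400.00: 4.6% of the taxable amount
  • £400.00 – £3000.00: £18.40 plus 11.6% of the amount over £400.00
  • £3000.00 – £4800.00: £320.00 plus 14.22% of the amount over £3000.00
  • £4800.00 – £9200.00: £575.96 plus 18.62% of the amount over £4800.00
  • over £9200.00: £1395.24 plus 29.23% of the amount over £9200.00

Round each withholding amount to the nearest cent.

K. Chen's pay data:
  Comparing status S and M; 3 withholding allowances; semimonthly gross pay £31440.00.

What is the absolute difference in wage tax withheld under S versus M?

Wage Tax (S): taxable = £31440.00 − 3×£340.00 = £30420.00
  £2666.00 + 38% × (£30420.00 − £14600.00) = £2666.00 + 38% × £15820.00 = £8677.60
Wage Tax (M): taxable = £31440.00 − 3×£340.00 = £30420.00
  £1395.24 + 29.23% × (£30420.00 − £9200.00) = £1395.24 + 29.23% × £21220.00 = £7597.85
Difference: |£8677.60 − £7597.85| = £1079.75 (higher under S)

£1079.75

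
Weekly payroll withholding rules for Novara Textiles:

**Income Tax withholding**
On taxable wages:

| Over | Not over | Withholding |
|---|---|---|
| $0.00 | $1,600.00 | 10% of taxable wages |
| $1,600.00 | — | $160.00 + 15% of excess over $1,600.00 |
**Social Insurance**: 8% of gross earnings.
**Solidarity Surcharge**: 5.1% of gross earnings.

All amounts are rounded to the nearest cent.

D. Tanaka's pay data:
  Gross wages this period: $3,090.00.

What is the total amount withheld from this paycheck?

Income Tax: taxable = $3,090.00
  $160.00 + 15% × ($3,090.00 − $1,600.00) = $160.00 + 15% × $1,490.00 = $383.50
Social Insurance: 8% × $3,090.00 = $247.20
Solidarity Surcharge: 5.1% × $3,090.00 = $157.59
Total: $383.50 + $247.20 + $157.59 = $788.29

$788.29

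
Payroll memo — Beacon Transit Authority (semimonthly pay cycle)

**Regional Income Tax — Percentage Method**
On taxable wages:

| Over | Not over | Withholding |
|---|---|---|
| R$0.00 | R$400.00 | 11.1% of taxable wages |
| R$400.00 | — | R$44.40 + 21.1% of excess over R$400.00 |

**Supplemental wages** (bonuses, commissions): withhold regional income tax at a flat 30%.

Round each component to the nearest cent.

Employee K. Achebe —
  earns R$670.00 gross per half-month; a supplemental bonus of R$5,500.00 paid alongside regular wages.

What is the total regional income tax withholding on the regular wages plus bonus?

R$1,751.37

Regional Income Tax: taxable = R$670.00
  R$44.40 + 21.1% × (R$670.00 − R$400.00) = R$44.40 + 21.1% × R$270.00 = R$101.37
Supplemental (30% flat on bonus): 30% × R$5,500.00 = R$1,650.00
Total regional income tax: R$101.37 + R$1,650.00 = R$1,751.37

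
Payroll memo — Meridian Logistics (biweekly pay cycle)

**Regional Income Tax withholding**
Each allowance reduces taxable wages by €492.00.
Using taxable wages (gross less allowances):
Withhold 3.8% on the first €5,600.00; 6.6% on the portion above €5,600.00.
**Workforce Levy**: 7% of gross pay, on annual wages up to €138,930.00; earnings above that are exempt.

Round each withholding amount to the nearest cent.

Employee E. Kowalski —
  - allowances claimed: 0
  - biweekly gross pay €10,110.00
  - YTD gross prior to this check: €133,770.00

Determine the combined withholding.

€871.66

Regional Income Tax: taxable = €10,110.00
  €212.80 + 6.6% × (€10,110.00 − €5,600.00) = €212.80 + 6.6% × €4,510.00 = €510.46
Workforce Levy: cap €138,930.00 − YTD €133,770.00 = €5,160.00 subject; 7% × €5,160.00 = €361.20
Total: €510.46 + €361.20 = €871.66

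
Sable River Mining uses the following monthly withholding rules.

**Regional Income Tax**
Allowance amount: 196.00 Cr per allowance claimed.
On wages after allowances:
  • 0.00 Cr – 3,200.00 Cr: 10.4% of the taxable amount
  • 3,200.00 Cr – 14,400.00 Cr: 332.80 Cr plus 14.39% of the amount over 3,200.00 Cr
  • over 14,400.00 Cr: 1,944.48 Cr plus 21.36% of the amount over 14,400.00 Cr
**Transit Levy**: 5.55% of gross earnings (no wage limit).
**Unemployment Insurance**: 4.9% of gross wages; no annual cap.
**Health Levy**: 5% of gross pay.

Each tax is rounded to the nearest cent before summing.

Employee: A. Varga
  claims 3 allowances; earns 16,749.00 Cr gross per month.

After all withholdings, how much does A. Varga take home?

11,840.65 Cr

Regional Income Tax: taxable = 16,749.00 Cr − 3×196.00 Cr = 16,161.00 Cr
  1,944.48 Cr + 21.36% × (16,161.00 Cr − 14,400.00 Cr) = 1,944.48 Cr + 21.36% × 1,761.00 Cr = 2,320.63 Cr
Transit Levy: 5.55% × 16,749.00 Cr = 929.57 Cr
Unemployment Insurance: 4.9% × 16,749.00 Cr = 820.70 Cr
Health Levy: 5% × 16,749.00 Cr = 837.45 Cr
Total withheld: 2,320.63 Cr + 929.57 Cr + 820.70 Cr + 837.45 Cr = 4,908.35 Cr
Net pay: 16,749.00 Cr − 4,908.35 Cr = 11,840.65 Cr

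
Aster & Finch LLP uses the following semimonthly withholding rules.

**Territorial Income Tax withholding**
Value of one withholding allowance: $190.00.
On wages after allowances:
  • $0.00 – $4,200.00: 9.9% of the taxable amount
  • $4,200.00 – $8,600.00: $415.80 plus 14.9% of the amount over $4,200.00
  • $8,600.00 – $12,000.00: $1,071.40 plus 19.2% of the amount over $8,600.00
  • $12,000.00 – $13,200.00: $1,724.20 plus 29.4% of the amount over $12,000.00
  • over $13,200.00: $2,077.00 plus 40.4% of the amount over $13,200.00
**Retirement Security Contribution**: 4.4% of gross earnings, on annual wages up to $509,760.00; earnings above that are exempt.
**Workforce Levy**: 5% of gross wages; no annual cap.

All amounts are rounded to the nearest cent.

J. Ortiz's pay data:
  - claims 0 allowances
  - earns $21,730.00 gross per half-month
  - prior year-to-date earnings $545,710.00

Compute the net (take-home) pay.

$15,120.38

Territorial Income Tax: taxable = $21,730.00
  $2,077.00 + 40.4% × ($21,730.00 − $13,200.00) = $2,077.00 + 40.4% × $8,530.00 = $5,523.12
Retirement Security Contribution: YTD $545,710.00 ≥ cap $509,760.00 → $0.00
Workforce Levy: 5% × $21,730.00 = $1,086.50
Total withheld: $5,523.12 + $0.00 + $1,086.50 = $6,609.62
Net pay: $21,730.00 − $6,609.62 = $15,120.38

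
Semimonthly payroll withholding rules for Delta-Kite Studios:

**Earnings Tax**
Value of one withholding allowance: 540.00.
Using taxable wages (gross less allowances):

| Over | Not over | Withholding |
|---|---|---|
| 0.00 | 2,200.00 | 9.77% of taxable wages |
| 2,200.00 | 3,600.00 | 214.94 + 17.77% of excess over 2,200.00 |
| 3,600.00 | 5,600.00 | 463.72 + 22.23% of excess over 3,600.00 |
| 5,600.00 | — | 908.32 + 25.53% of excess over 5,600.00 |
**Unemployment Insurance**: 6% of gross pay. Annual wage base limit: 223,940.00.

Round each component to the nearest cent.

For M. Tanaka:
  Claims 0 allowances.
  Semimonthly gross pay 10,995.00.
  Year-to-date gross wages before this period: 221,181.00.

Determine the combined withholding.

Earnings Tax: taxable = 10,995.00
  908.32 + 25.53% × (10,995.00 − 5,600.00) = 908.32 + 25.53% × 5,395.00 = 2,285.66
Unemployment Insurance: cap 223,940.00 − YTD 221,181.00 = 2,759.00 subject; 6% × 2,759.00 = 165.54
Total: 2,285.66 + 165.54 = 2,451.20

2,451.20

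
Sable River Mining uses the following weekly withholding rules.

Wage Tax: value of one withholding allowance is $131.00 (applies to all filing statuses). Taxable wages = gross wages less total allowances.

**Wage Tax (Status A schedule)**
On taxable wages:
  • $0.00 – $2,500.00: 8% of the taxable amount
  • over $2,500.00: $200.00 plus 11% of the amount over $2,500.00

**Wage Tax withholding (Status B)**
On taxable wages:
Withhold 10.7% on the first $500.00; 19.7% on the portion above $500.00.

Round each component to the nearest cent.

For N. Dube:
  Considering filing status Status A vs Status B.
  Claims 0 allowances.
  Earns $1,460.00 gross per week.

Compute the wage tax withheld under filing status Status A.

$116.80

Wage Tax (Status A): taxable = $1,460.00
  8% × $1,460.00 = $116.80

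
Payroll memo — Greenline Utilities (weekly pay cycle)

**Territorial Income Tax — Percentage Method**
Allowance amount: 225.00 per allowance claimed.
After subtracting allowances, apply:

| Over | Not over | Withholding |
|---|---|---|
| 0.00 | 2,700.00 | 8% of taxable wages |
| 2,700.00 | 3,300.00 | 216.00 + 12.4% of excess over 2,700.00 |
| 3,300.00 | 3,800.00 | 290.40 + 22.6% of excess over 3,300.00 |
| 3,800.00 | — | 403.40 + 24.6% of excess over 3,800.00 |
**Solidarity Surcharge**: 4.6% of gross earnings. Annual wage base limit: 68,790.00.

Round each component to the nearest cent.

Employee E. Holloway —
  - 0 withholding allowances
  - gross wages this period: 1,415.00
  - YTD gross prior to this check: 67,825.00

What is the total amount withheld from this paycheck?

Territorial Income Tax: taxable = 1,415.00
  8% × 1,415.00 = 113.20
Solidarity Surcharge: cap 68,790.00 − YTD 67,825.00 = 965.00 subject; 4.6% × 965.00 = 44.39
Total: 113.20 + 44.39 = 157.59

157.59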